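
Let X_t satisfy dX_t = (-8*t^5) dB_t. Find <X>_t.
<X>_t = 64*t^11/11

For an Itô process dX_t = a(t) dt + b(t) dB_t, the quadratic variation is <X>_t = int_0^t b(s)^2 ds (the drift term does not contribute). Here b(s) = -8*s^5, so
  b(s)^2 = 64*s^10.
Integrating from 0 to t:
  <X>_t = int_0^t (64*s^10) ds = 64*t^11/11.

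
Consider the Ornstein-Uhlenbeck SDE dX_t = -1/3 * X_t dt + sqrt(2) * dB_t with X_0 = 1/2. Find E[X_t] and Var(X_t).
E[X_t] = exp(-t/3)/2; Var(X_t) = 3 - 3*exp(-2*t/3)

The OU SDE dX = -theta X dt + sigma dB admits the integrating factor exp(theta t): d(exp(theta t) X_t) = sigma exp(theta t) dB_t. Integrating from 0 to t:
  X_t = x_0 * exp(-theta t) + sigma * int_0^t exp(-theta (t-s)) dB_s.
The Itô integral has mean 0 and (by the Itô isometry) variance sigma^2 * int_0^t exp(-2 theta (t - s)) ds = sigma^2 * (1 - exp(-2 theta t)) / (2 theta).
With theta = 1/3, sigma = sqrt(2), x_0 = 1/2:
  E[X_t] = 1/2 * exp(-1/3 t) = exp(-t/3)/2
  Var(X_t) = (sqrt(2))^2 * (1 - exp(-2*1/3 t)) / (2 * 1/3) = 3 - 3*exp(-2*t/3).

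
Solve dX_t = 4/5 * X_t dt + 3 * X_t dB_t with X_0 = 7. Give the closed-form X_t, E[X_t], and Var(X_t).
X_t = 7 * exp((-37/10) t + (3) B_t); E[X_t] = 7*exp(4*t/5); Var(X_t) = 49*(exp(9*t) - 1)*exp(8*t/5)

For GBM dX = mu X dt + sigma X dB with X_0 = x_0, apply Itô to Y = log X: dY = (mu - sigma^2/2) dt + sigma dB, so Y_t = log(x_0) + (mu - sigma^2/2) t + sigma B_t and hence X_t = x_0 * exp((mu - sigma^2/2) t + sigma B_t).
With mu = 4/5, sigma = 3, x_0 = 7, this gives:
  X_t = 7 * exp((-37/10) * t + (3) * B_t).
Since sigma*B_t ~ Normal(0, sigma^2 t), E[exp(sigma*B_t)] = exp(sigma^2 t / 2); so E[X_t] = x_0 * exp((mu - sigma^2/2) t) * exp(sigma^2 t / 2) = x_0 * exp(mu t) = 7*exp(4*t/5).
Var(X_t) = E[X_t^2] - (E[X_t])^2 = x_0^2 * exp(2 mu t) * (exp(sigma^2 t) - 1) = 49*(exp(9*t) - 1)*exp(8*t/5).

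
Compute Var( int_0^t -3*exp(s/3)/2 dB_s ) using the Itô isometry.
Var = 27*exp(2*t/3)/8 - 27/8

The Itô integral of a deterministic integrand f(s) has mean 0 because each increment f(s) * (B_{s+ds} - B_s) has mean 0. By the Itô isometry:
  Var( int_0^t f(s) dB_s ) = E[ (int_0^t f(s) dB_s)^2 ] = int_0^t f(s)^2 ds.
Here f(s) = -3*exp(s/3)/2, so f(s)^2 = 9*exp(2*s/3)/4. Integrate:
  int_0^t (9*exp(2*s/3)/4) ds = 27*exp(2*t/3)/8 - 27/8.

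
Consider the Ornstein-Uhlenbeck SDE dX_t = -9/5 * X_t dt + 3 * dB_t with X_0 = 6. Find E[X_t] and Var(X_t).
E[X_t] = 6*exp(-9*t/5); Var(X_t) = 5/2 - 5*exp(-18*t/5)/2

The OU SDE dX = -theta X dt + sigma dB admits the integrating factor exp(theta t): d(exp(theta t) X_t) = sigma exp(theta t) dB_t. Integrating from 0 to t:
  X_t = x_0 * exp(-theta t) + sigma * int_0^t exp(-theta (t-s)) dB_s.
The Itô integral has mean 0 and (by the Itô isometry) variance sigma^2 * int_0^t exp(-2 theta (t - s)) ds = sigma^2 * (1 - exp(-2 theta t)) / (2 theta).
With theta = 9/5, sigma = 3, x_0 = 6:
  E[X_t] = 6 * exp(-9/5 t) = 6*exp(-9*t/5)
  Var(X_t) = (3)^2 * (1 - exp(-2*9/5 t)) / (2 * 9/5) = 5/2 - 5*exp(-18*t/5)/2.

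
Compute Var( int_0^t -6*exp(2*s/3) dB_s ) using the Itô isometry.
Var = 27*exp(4*t/3) - 27

The Itô integral of a deterministic integrand f(s) has mean 0 because each increment f(s) * (B_{s+ds} - B_s) has mean 0. By the Itô isometry:
  Var( int_0^t f(s) dB_s ) = E[ (int_0^t f(s) dB_s)^2 ] = int_0^t f(s)^2 ds.
Here f(s) = -6*exp(2*s/3), so f(s)^2 = 36*exp(4*s/3). Integrate:
  int_0^t (36*exp(4*s/3)) ds = 27*exp(4*t/3) - 27.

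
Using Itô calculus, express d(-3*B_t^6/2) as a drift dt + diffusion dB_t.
d(-3*B_t^6/2) = (-45*B_t^4/2) dt + (-9*B_t^5) dB_t

Itô's formula for f(B_t) gives d f(B_t) = f'(B_t) dB_t + (1/2) f''(B_t) dt. Compute derivatives of f(x) = -3*x^6/2:
  f'(x)  = -9*x^5
  f''(x) = -45*x^4
Substitute x = B_t and multiply the f'' term by 1/2:
  drift     = (1/2) * (-45*x^4) evaluated at B_t = -45*B_t^4/2
  diffusion = (-9*x^5) evaluated at B_t = -9*B_t^5
Therefore d(-3*B_t^6/2) = (-45*B_t^4/2) dt + (-9*B_t^5) dB_t.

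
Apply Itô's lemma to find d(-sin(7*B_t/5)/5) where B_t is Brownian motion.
d(-sin(7*B_t/5)/5) = (49*sin(7*B_t/5)/250) dt + (-7*cos(7*B_t/5)/25) dB_t

Itô's formula for f(B_t) gives d f(B_t) = f'(B_t) dB_t + (1/2) f''(B_t) dt. Compute derivatives of f(x) = -sin(7*x/5)/5:
  f'(x)  = -7*cos(7*x/5)/25
  f''(x) = 49*sin(7*x/5)/125
Substitute x = B_t and multiply the f'' term by 1/2:
  drift     = (1/2) * (49*sin(7*x/5)/125) evaluated at B_t = 49*sin(7*B_t/5)/250
  diffusion = (-7*cos(7*x/5)/25) evaluated at B_t = -7*cos(7*B_t/5)/25
Therefore d(-sin(7*B_t/5)/5) = (49*sin(7*B_t/5)/250) dt + (-7*cos(7*B_t/5)/25) dB_t.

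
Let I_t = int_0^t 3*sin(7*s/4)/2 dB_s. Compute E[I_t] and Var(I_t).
E[I_t] = 0; Var(I_t) = 9*t/8 - 9*sin(7*t/2)/28

The Itô integral of a deterministic integrand f(s) has mean 0 because each increment f(s) * (B_{s+ds} - B_s) has mean 0. By the Itô isometry:
  Var( int_0^t f(s) dB_s ) = E[ (int_0^t f(s) dB_s)^2 ] = int_0^t f(s)^2 ds.
Here f(s) = 3*sin(7*s/4)/2, so f(s)^2 = 9*sin(7*s/4)^2/4. Integrate:
  int_0^t (9*sin(7*s/4)^2/4) ds = 9*t/8 - 9*sin(7*t/2)/28.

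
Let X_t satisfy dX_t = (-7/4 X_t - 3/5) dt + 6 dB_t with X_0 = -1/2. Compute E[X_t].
E[X_t] = -12/35 - 11*exp(-7*t/4)/70

Taking expectations and using E[dB_t] = 0, the mean m(t) = E[X_t] satisfies the ODE m'(t) = a m(t) + b with m(0) = x_0. With a = -7/4, b = -3/5, x_0 = -1/2, the solution is
  m(t) = x_0 * exp(a t) + (b/a) * (exp(a t) - 1)
       = (-1/2) * exp((-7/4) t) + ((-3/5)/(-7/4)) * (exp((-7/4) t) - 1)
       = -12/35 - 11*exp(-7*t/4)/70.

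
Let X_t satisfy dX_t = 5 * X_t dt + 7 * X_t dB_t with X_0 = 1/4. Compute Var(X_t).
Var(X_t) = (exp(49*t) - 1)*exp(10*t)/16

For GBM dX = mu X dt + sigma X dB with X_0 = x_0, apply Itô to Y = log X: dY = (mu - sigma^2/2) dt + sigma dB, so Y_t = log(x_0) + (mu - sigma^2/2) t + sigma B_t and hence X_t = x_0 * exp((mu - sigma^2/2) t + sigma B_t).
With mu = 5, sigma = 7, x_0 = 1/4, this gives:
  X_t = 1/4 * exp((-39/2) * t + (7) * B_t).
Since sigma*B_t ~ Normal(0, sigma^2 t), E[exp(sigma*B_t)] = exp(sigma^2 t / 2); so E[X_t] = x_0 * exp((mu - sigma^2/2) t) * exp(sigma^2 t / 2) = x_0 * exp(mu t) = exp(5*t)/4.
Var(X_t) = E[X_t^2] - (E[X_t])^2 = x_0^2 * exp(2 mu t) * (exp(sigma^2 t) - 1) = (exp(49*t) - 1)*exp(10*t)/16.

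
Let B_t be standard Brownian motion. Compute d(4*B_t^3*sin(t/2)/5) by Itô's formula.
d(4*B_t^3*sin(t/2)/5) = (2*B_t*(B_t^2*cos(t/2) + 6*sin(t/2))/5) dt + (12*B_t^2*sin(t/2)/5) dB_t

Itô's formula for f(t, x): d f(t, B_t) = (f_t + (1/2) f_xx) dt + f_x dB_t. Compute partials of f(t, x) = 4*x^3*sin(t/2)/5:
  f_t(t,x)  = 2*x^3*cos(t/2)/5
  f_x(t,x)  = 12*x^2*sin(t/2)/5
  f_xx(t,x) = 24*x*sin(t/2)/5
Assemble drift = f_t + (1/2) f_xx = 2*x*(x^2*cos(t/2) + 6*sin(t/2))/5 and diffusion = f_x = 12*x^2*sin(t/2)/5. Substituting x = B_t:
  d(4*B_t^3*sin(t/2)/5) = (2*B_t*(B_t^2*cos(t/2) + 6*sin(t/2))/5) dt + (12*B_t^2*sin(t/2)/5) dB_t.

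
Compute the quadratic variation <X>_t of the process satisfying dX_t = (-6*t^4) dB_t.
<X>_t = 4*t^9

For an Itô process dX_t = a(t) dt + b(t) dB_t, the quadratic variation is <X>_t = int_0^t b(s)^2 ds (the drift term does not contribute). Here b(s) = -6*s^4, so
  b(s)^2 = 36*s^8.
Integrating from 0 to t:
  <X>_t = int_0^t (36*s^8) ds = 4*t^9.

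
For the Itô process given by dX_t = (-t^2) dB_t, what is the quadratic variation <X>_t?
<X>_t = t^5/5

For an Itô process dX_t = a(t) dt + b(t) dB_t, the quadratic variation is <X>_t = int_0^t b(s)^2 ds (the drift term does not contribute). Here b(s) = -s^2, so
  b(s)^2 = s^4.
Integrating from 0 to t:
  <X>_t = int_0^t (s^4) ds = t^5/5.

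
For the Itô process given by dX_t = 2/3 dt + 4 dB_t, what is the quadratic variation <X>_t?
<X>_t = 16*t

For an Itô process dX_t = a(t) dt + b(t) dB_t, the quadratic variation is <X>_t = int_0^t b(s)^2 ds (the drift term does not contribute). Here b(s) = 4, so
  b(s)^2 = 16.
Integrating from 0 to t:
  <X>_t = int_0^t (16) ds = 16*t.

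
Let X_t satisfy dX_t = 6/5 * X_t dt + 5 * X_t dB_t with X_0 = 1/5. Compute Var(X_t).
Var(X_t) = (exp(25*t) - 1)*exp(12*t/5)/25

For GBM dX = mu X dt + sigma X dB with X_0 = x_0, apply Itô to Y = log X: dY = (mu - sigma^2/2) dt + sigma dB, so Y_t = log(x_0) + (mu - sigma^2/2) t + sigma B_t and hence X_t = x_0 * exp((mu - sigma^2/2) t + sigma B_t).
With mu = 6/5, sigma = 5, x_0 = 1/5, this gives:
  X_t = 1/5 * exp((-113/10) * t + (5) * B_t).
Since sigma*B_t ~ Normal(0, sigma^2 t), E[exp(sigma*B_t)] = exp(sigma^2 t / 2); so E[X_t] = x_0 * exp((mu - sigma^2/2) t) * exp(sigma^2 t / 2) = x_0 * exp(mu t) = exp(6*t/5)/5.
Var(X_t) = E[X_t^2] - (E[X_t])^2 = x_0^2 * exp(2 mu t) * (exp(sigma^2 t) - 1) = (exp(25*t) - 1)*exp(12*t/5)/25.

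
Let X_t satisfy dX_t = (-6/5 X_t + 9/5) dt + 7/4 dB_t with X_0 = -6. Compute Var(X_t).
Var(X_t) = 245/192 - 245*exp(-12*t/5)/192

The variance V(t) = Var(X_t) satisfies V'(t) = 2 a V(t) + c^2 with V(0) = 0 (drift coefficient is linear in X, diffusion is constant). With a = -6/5, c = 7/4, the solution is
  V(t) = (c^2 / (2 a)) * (exp(2 a t) - 1)
       = ((7/4)^2 / (2*(-6/5))) * (exp((-12/5) t) - 1)
       = 245/192 - 245*exp(-12*t/5)/192.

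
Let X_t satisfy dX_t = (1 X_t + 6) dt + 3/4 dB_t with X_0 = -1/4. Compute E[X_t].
E[X_t] = 23*exp(t)/4 - 6

Taking expectations and using E[dB_t] = 0, the mean m(t) = E[X_t] satisfies the ODE m'(t) = a m(t) + b with m(0) = x_0. With a = 1, b = 6, x_0 = -1/4, the solution is
  m(t) = x_0 * exp(a t) + (b/a) * (exp(a t) - 1)
       = (-1/4) * exp(1 t) + (6/1) * (exp(1 t) - 1)
       = 23*exp(t)/4 - 6.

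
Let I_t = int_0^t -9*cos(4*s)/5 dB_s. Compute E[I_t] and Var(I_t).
E[I_t] = 0; Var(I_t) = 81*t/50 + 81*sin(4*t)*cos(4*t)/200

The Itô integral of a deterministic integrand f(s) has mean 0 because each increment f(s) * (B_{s+ds} - B_s) has mean 0. By the Itô isometry:
  Var( int_0^t f(s) dB_s ) = E[ (int_0^t f(s) dB_s)^2 ] = int_0^t f(s)^2 ds.
Here f(s) = -9*cos(4*s)/5, so f(s)^2 = 81*cos(4*s)^2/25. Integrate:
  int_0^t (81*cos(4*s)^2/25) ds = 81*t/50 + 81*sin(4*t)*cos(4*t)/200.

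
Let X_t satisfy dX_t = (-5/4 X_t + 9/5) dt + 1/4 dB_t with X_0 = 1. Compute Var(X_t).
Var(X_t) = 1/40 - exp(-5*t/2)/40

The variance V(t) = Var(X_t) satisfies V'(t) = 2 a V(t) + c^2 with V(0) = 0 (drift coefficient is linear in X, diffusion is constant). With a = -5/4, c = 1/4, the solution is
  V(t) = (c^2 / (2 a)) * (exp(2 a t) - 1)
       = ((1/4)^2 / (2*(-5/4))) * (exp((-5/2) t) - 1)
       = 1/40 - exp(-5*t/2)/40.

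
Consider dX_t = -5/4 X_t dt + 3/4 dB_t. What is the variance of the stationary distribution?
lim Var(X_t) = 9/40

The OU SDE dX = -theta X dt + sigma dB admits the integrating factor exp(theta t): d(exp(theta t) X_t) = sigma exp(theta t) dB_t. Integrating from 0 to t gives X_t = x_0 * exp(-theta t) + sigma * int_0^t exp(-theta (t-s)) dB_s for any initial x_0. The Itô integral has variance (by the Itô isometry) sigma^2 * int_0^t exp(-2 theta (t - s)) ds = sigma^2 * (1 - exp(-2 theta t)) / (2 theta), independent of x_0.
With theta = 5/4, sigma = 3/4:
  Var(X_t) = (3/4)^2 * (1 - exp(-2*5/4 t)) / (2 * 5/4) = 9/40 - 9*exp(-5*t/2)/40.
As t -> infinity, exp(-2*5/4 t) -> 0, so the stationary variance is sigma^2 / (2 theta) = 9/40.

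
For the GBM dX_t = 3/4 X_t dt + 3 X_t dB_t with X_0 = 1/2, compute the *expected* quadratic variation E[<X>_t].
E[<X>_t] = 3*exp(21*t/2)/14 - 3/14

<X>_t = int_0^t (3 * X_s)^2 ds. Taking expectation inside the integral: E[<X>_t] = 3^2 * int_0^t E[X_s^2] ds. For GBM, E[X_s^2] = x_0^2 * exp((2 mu + sigma^2) s). Integrating:
  E[<X>_t] = 3^2 * (1/2)^2 * (exp((2*(3/4) + 3^2) t) - 1) / (2*(3/4) + 3^2)
           = 3^2 * (1/2)^2 * (exp((21/2) t) - 1) / (21/2) = 3*exp(21*t/2)/14 - 3/14.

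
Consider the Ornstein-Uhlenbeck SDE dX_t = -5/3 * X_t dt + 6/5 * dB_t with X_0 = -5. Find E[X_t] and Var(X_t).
E[X_t] = -5*exp(-5*t/3); Var(X_t) = 54/125 - 54*exp(-10*t/3)/125

The OU SDE dX = -theta X dt + sigma dB admits the integrating factor exp(theta t): d(exp(theta t) X_t) = sigma exp(theta t) dB_t. Integrating from 0 to t:
  X_t = x_0 * exp(-theta t) + sigma * int_0^t exp(-theta (t-s)) dB_s.
The Itô integral has mean 0 and (by the Itô isometry) variance sigma^2 * int_0^t exp(-2 theta (t - s)) ds = sigma^2 * (1 - exp(-2 theta t)) / (2 theta).
With theta = 5/3, sigma = 6/5, x_0 = -5:
  E[X_t] = -5 * exp(-5/3 t) = -5*exp(-5*t/3)
  Var(X_t) = (6/5)^2 * (1 - exp(-2*5/3 t)) / (2 * 5/3) = 54/125 - 54*exp(-10*t/3)/125.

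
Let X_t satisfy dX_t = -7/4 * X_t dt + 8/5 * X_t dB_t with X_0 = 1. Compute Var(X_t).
Var(X_t) = (exp(64*t/25) - 1)*exp(-7*t/2)

For GBM dX = mu X dt + sigma X dB with X_0 = x_0, apply Itô to Y = log X: dY = (mu - sigma^2/2) dt + sigma dB, so Y_t = log(x_0) + (mu - sigma^2/2) t + sigma B_t and hence X_t = x_0 * exp((mu - sigma^2/2) t + sigma B_t).
With mu = -7/4, sigma = 8/5, x_0 = 1, this gives:
  X_t = 1 * exp((-303/100) * t + (8/5) * B_t).
Since sigma*B_t ~ Normal(0, sigma^2 t), E[exp(sigma*B_t)] = exp(sigma^2 t / 2); so E[X_t] = x_0 * exp((mu - sigma^2/2) t) * exp(sigma^2 t / 2) = x_0 * exp(mu t) = exp(-7*t/4).
Var(X_t) = E[X_t^2] - (E[X_t])^2 = x_0^2 * exp(2 mu t) * (exp(sigma^2 t) - 1) = (exp(64*t/25) - 1)*exp(-7*t/2).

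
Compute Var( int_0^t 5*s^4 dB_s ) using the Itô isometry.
Var = 25*t^9/9

The Itô integral of a deterministic integrand f(s) has mean 0 because each increment f(s) * (B_{s+ds} - B_s) has mean 0. By the Itô isometry:
  Var( int_0^t f(s) dB_s ) = E[ (int_0^t f(s) dB_s)^2 ] = int_0^t f(s)^2 ds.
Here f(s) = 5*s^4, so f(s)^2 = 25*s^8. Integrate:
  int_0^t (25*s^8) ds = 25*t^9/9.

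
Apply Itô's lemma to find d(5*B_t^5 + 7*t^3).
d(5*B_t^5 + 7*t^3) = (50*B_t^3 + 21*t^2) dt + (25*B_t^4) dB_t

Itô's formula for f(t, x): d f(t, B_t) = (f_t + (1/2) f_xx) dt + f_x dB_t. Compute partials of f(t, x) = 7*t^3 + 5*x^5:
  f_t(t,x)  = 21*t^2
  f_x(t,x)  = 25*x^4
  f_xx(t,x) = 100*x^3
Assemble drift = f_t + (1/2) f_xx = 21*t^2 + 50*x^3 and diffusion = f_x = 25*x^4. Substituting x = B_t:
  d(5*B_t^5 + 7*t^3) = (50*B_t^3 + 21*t^2) dt + (25*B_t^4) dB_t.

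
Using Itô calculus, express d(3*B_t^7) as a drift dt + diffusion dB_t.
d(3*B_t^7) = (63*B_t^5) dt + (21*B_t^6) dB_t

Itô's formula for f(B_t) gives d f(B_t) = f'(B_t) dB_t + (1/2) f''(B_t) dt. Compute derivatives of f(x) = 3*x^7:
  f'(x)  = 21*x^6
  f''(x) = 126*x^5
Substitute x = B_t and multiply the f'' term by 1/2:
  drift     = (1/2) * (126*x^5) evaluated at B_t = 63*B_t^5
  diffusion = (21*x^6) evaluated at B_t = 21*B_t^6
Therefore d(3*B_t^7) = (63*B_t^5) dt + (21*B_t^6) dB_t.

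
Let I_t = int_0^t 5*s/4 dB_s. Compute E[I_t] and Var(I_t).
E[I_t] = 0; Var(I_t) = 25*t^3/48

The Itô integral of a deterministic integrand f(s) has mean 0 because each increment f(s) * (B_{s+ds} - B_s) has mean 0. By the Itô isometry:
  Var( int_0^t f(s) dB_s ) = E[ (int_0^t f(s) dB_s)^2 ] = int_0^t f(s)^2 ds.
Here f(s) = 5*s/4, so f(s)^2 = 25*s^2/16. Integrate:
  int_0^t (25*s^2/16) ds = 25*t^3/48.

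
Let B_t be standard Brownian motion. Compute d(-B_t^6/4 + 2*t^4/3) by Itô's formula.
d(-B_t^6/4 + 2*t^4/3) = (-15*B_t^4/4 + 8*t^3/3) dt + (-3*B_t^5/2) dB_t

Itô's formula for f(t, x): d f(t, B_t) = (f_t + (1/2) f_xx) dt + f_x dB_t. Compute partials of f(t, x) = 2*t^4/3 - x^6/4:
  f_t(t,x)  = 8*t^3/3
  f_x(t,x)  = -3*x^5/2
  f_xx(t,x) = -15*x^4/2
Assemble drift = f_t + (1/2) f_xx = 8*t^3/3 - 15*x^4/4 and diffusion = f_x = -3*x^5/2. Substituting x = B_t:
  d(-B_t^6/4 + 2*t^4/3) = (-15*B_t^4/4 + 8*t^3/3) dt + (-3*B_t^5/2) dB_t.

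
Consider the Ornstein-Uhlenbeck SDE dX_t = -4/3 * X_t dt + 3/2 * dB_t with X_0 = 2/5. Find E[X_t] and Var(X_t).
E[X_t] = 2*exp(-4*t/3)/5; Var(X_t) = 27/32 - 27*exp(-8*t/3)/32

The OU SDE dX = -theta X dt + sigma dB admits the integrating factor exp(theta t): d(exp(theta t) X_t) = sigma exp(theta t) dB_t. Integrating from 0 to t:
  X_t = x_0 * exp(-theta t) + sigma * int_0^t exp(-theta (t-s)) dB_s.
The Itô integral has mean 0 and (by the Itô isometry) variance sigma^2 * int_0^t exp(-2 theta (t - s)) ds = sigma^2 * (1 - exp(-2 theta t)) / (2 theta).
With theta = 4/3, sigma = 3/2, x_0 = 2/5:
  E[X_t] = 2/5 * exp(-4/3 t) = 2*exp(-4*t/3)/5
  Var(X_t) = (3/2)^2 * (1 - exp(-2*4/3 t)) / (2 * 4/3) = 27/32 - 27*exp(-8*t/3)/32.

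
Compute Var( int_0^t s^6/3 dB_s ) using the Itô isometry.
Var = t^13/117

The Itô integral of a deterministic integrand f(s) has mean 0 because each increment f(s) * (B_{s+ds} - B_s) has mean 0. By the Itô isometry:
  Var( int_0^t f(s) dB_s ) = E[ (int_0^t f(s) dB_s)^2 ] = int_0^t f(s)^2 ds.
Here f(s) = s^6/3, so f(s)^2 = s^12/9. Integrate:
  int_0^t (s^12/9) ds = t^13/117.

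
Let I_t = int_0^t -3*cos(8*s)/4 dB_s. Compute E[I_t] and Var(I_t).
E[I_t] = 0; Var(I_t) = 9*t/32 + 9*sin(8*t)*cos(8*t)/256

The Itô integral of a deterministic integrand f(s) has mean 0 because each increment f(s) * (B_{s+ds} - B_s) has mean 0. By the Itô isometry:
  Var( int_0^t f(s) dB_s ) = E[ (int_0^t f(s) dB_s)^2 ] = int_0^t f(s)^2 ds.
Here f(s) = -3*cos(8*s)/4, so f(s)^2 = 9*cos(8*s)^2/16. Integrate:
  int_0^t (9*cos(8*s)^2/16) ds = 9*t/32 + 9*sin(8*t)*cos(8*t)/256.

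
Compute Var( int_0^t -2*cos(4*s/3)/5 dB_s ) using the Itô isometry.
Var = 2*t/25 + 3*sin(4*t/3)*cos(4*t/3)/50

The Itô integral of a deterministic integrand f(s) has mean 0 because each increment f(s) * (B_{s+ds} - B_s) has mean 0. By the Itô isometry:
  Var( int_0^t f(s) dB_s ) = E[ (int_0^t f(s) dB_s)^2 ] = int_0^t f(s)^2 ds.
Here f(s) = -2*cos(4*s/3)/5, so f(s)^2 = 4*cos(4*s/3)^2/25. Integrate:
  int_0^t (4*cos(4*s/3)^2/25) ds = 2*t/25 + 3*sin(4*t/3)*cos(4*t/3)/50.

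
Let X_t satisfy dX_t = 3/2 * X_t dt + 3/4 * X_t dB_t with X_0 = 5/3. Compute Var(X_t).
Var(X_t) = 25*(exp(9*t/16) - 1)*exp(3*t)/9

For GBM dX = mu X dt + sigma X dB with X_0 = x_0, apply Itô to Y = log X: dY = (mu - sigma^2/2) dt + sigma dB, so Y_t = log(x_0) + (mu - sigma^2/2) t + sigma B_t and hence X_t = x_0 * exp((mu - sigma^2/2) t + sigma B_t).
With mu = 3/2, sigma = 3/4, x_0 = 5/3, this gives:
  X_t = 5/3 * exp((39/32) * t + (3/4) * B_t).
Since sigma*B_t ~ Normal(0, sigma^2 t), E[exp(sigma*B_t)] = exp(sigma^2 t / 2); so E[X_t] = x_0 * exp((mu - sigma^2/2) t) * exp(sigma^2 t / 2) = x_0 * exp(mu t) = 5*exp(3*t/2)/3.
Var(X_t) = E[X_t^2] - (E[X_t])^2 = x_0^2 * exp(2 mu t) * (exp(sigma^2 t) - 1) = 25*(exp(9*t/16) - 1)*exp(3*t)/9.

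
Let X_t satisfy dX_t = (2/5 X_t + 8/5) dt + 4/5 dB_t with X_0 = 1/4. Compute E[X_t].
E[X_t] = 17*exp(2*t/5)/4 - 4

Taking expectations and using E[dB_t] = 0, the mean m(t) = E[X_t] satisfies the ODE m'(t) = a m(t) + b with m(0) = x_0. With a = 2/5, b = 8/5, x_0 = 1/4, the solution is
  m(t) = x_0 * exp(a t) + (b/a) * (exp(a t) - 1)
       = (1/4) * exp((2/5) t) + ((8/5)/(2/5)) * (exp((2/5) t) - 1)
       = 17*exp(2*t/5)/4 - 4.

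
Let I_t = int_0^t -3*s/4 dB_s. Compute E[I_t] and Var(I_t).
E[I_t] = 0; Var(I_t) = 3*t^3/16

The Itô integral of a deterministic integrand f(s) has mean 0 because each increment f(s) * (B_{s+ds} - B_s) has mean 0. By the Itô isometry:
  Var( int_0^t f(s) dB_s ) = E[ (int_0^t f(s) dB_s)^2 ] = int_0^t f(s)^2 ds.
Here f(s) = -3*s/4, so f(s)^2 = 9*s^2/16. Integrate:
  int_0^t (9*s^2/16) ds = 3*t^3/16.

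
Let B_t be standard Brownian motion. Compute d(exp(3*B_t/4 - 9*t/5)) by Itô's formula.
d(exp(3*B_t/4 - 9*t/5)) = (-243*exp(3*B_t/4 - 9*t/5)/160) dt + (3*exp(3*B_t/4 - 9*t/5)/4) dB_t

Itô's formula for f(t, x): d f(t, B_t) = (f_t + (1/2) f_xx) dt + f_x dB_t. Compute partials of f(t, x) = exp(-9*t/5 + 3*x/4):
  f_t(t,x)  = -9*exp(-9*t/5 + 3*x/4)/5
  f_x(t,x)  = 3*exp(-9*t/5 + 3*x/4)/4
  f_xx(t,x) = 9*exp(-9*t/5 + 3*x/4)/16
Assemble drift = f_t + (1/2) f_xx = -243*exp(-9*t/5 + 3*x/4)/160 and diffusion = f_x = 3*exp(-9*t/5 + 3*x/4)/4. Substituting x = B_t:
  d(exp(3*B_t/4 - 9*t/5)) = (-243*exp(3*B_t/4 - 9*t/5)/160) dt + (3*exp(3*B_t/4 - 9*t/5)/4) dB_t.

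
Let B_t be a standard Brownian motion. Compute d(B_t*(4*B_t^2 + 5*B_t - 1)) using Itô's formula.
d(B_t*(4*B_t^2 + 5*B_t - 1)) = (12*B_t + 5) dt + (12*B_t^2 + 10*B_t - 1) dB_t

Itô's formula for f(B_t) gives d f(B_t) = f'(B_t) dB_t + (1/2) f''(B_t) dt. Compute derivatives of f(x) = x*(4*x^2 + 5*x - 1):
  f'(x)  = 12*x^2 + 10*x - 1
  f''(x) = 24*x + 10
Substitute x = B_t and multiply the f'' term by 1/2:
  drift     = (1/2) * (24*x + 10) evaluated at B_t = 12*B_t + 5
  diffusion = (12*x^2 + 10*x - 1) evaluated at B_t = 12*B_t^2 + 10*B_t - 1
Therefore d(B_t*(4*B_t^2 + 5*B_t - 1)) = (12*B_t + 5) dt + (12*B_t^2 + 10*B_t - 1) dB_t.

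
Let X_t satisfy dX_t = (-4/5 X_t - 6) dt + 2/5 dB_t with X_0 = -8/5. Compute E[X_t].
E[X_t] = -15/2 + 59*exp(-4*t/5)/10

Taking expectations and using E[dB_t] = 0, the mean m(t) = E[X_t] satisfies the ODE m'(t) = a m(t) + b with m(0) = x_0. With a = -4/5, b = -6, x_0 = -8/5, the solution is
  m(t) = x_0 * exp(a t) + (b/a) * (exp(a t) - 1)
       = (-8/5) * exp((-4/5) t) + ((-6)/(-4/5)) * (exp((-4/5) t) - 1)
       = -15/2 + 59*exp(-4*t/5)/10.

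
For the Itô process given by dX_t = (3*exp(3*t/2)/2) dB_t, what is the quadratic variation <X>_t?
<X>_t = 3*exp(3*t)/4 - 3/4

For an Itô process dX_t = a(t) dt + b(t) dB_t, the quadratic variation is <X>_t = int_0^t b(s)^2 ds (the drift term does not contribute). Here b(s) = 3*exp(3*s/2)/2, so
  b(s)^2 = 9*exp(3*s)/4.
Integrating from 0 to t:
  <X>_t = int_0^t (9*exp(3*s)/4) ds = 3*exp(3*t)/4 - 3/4.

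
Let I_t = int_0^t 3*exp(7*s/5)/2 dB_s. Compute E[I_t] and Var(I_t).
E[I_t] = 0; Var(I_t) = 45*exp(14*t/5)/56 - 45/56

The Itô integral of a deterministic integrand f(s) has mean 0 because each increment f(s) * (B_{s+ds} - B_s) has mean 0. By the Itô isometry:
  Var( int_0^t f(s) dB_s ) = E[ (int_0^t f(s) dB_s)^2 ] = int_0^t f(s)^2 ds.
Here f(s) = 3*exp(7*s/5)/2, so f(s)^2 = 9*exp(14*s/5)/4. Integrate:
  int_0^t (9*exp(14*s/5)/4) ds = 45*exp(14*t/5)/56 - 45/56.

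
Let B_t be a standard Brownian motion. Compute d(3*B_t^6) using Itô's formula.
d(3*B_t^6) = (45*B_t^4) dt + (18*B_t^5) dB_t

Itô's formula for f(B_t) gives d f(B_t) = f'(B_t) dB_t + (1/2) f''(B_t) dt. Compute derivatives of f(x) = 3*x^6:
  f'(x)  = 18*x^5
  f''(x) = 90*x^4
Substitute x = B_t and multiply the f'' term by 1/2:
  drift     = (1/2) * (90*x^4) evaluated at B_t = 45*B_t^4
  diffusion = (18*x^5) evaluated at B_t = 18*B_t^5
Therefore d(3*B_t^6) = (45*B_t^4) dt + (18*B_t^5) dB_t.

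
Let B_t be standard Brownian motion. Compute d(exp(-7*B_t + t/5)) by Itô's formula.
d(exp(-7*B_t + t/5)) = (247*exp(-7*B_t + t/5)/10) dt + (-7*exp(-7*B_t + t/5)) dB_t

Itô's formula for f(t, x): d f(t, B_t) = (f_t + (1/2) f_xx) dt + f_x dB_t. Compute partials of f(t, x) = exp(t/5 - 7*x):
  f_t(t,x)  = exp(t/5 - 7*x)/5
  f_x(t,x)  = -7*exp(t/5 - 7*x)
  f_xx(t,x) = 49*exp(t/5 - 7*x)
Assemble drift = f_t + (1/2) f_xx = 247*exp(t/5 - 7*x)/10 and diffusion = f_x = -7*exp(t/5 - 7*x). Substituting x = B_t:
  d(exp(-7*B_t + t/5)) = (247*exp(-7*B_t + t/5)/10) dt + (-7*exp(-7*B_t + t/5)) dB_t.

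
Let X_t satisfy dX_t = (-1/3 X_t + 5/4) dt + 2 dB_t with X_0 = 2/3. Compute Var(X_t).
Var(X_t) = 6 - 6*exp(-2*t/3)

The variance V(t) = Var(X_t) satisfies V'(t) = 2 a V(t) + c^2 with V(0) = 0 (drift coefficient is linear in X, diffusion is constant). With a = -1/3, c = 2, the solution is
  V(t) = (c^2 / (2 a)) * (exp(2 a t) - 1)
       = (2^2 / (2*(-1/3))) * (exp((-2/3) t) - 1)
       = 6 - 6*exp(-2*t/3).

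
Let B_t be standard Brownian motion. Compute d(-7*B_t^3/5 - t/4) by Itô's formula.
d(-7*B_t^3/5 - t/4) = (-21*B_t/5 - 1/4) dt + (-21*B_t^2/5) dB_t

Itô's formula for f(t, x): d f(t, B_t) = (f_t + (1/2) f_xx) dt + f_x dB_t. Compute partials of f(t, x) = -t/4 - 7*x^3/5:
  f_t(t,x)  = -1/4
  f_x(t,x)  = -21*x^2/5
  f_xx(t,x) = -42*x/5
Assemble drift = f_t + (1/2) f_xx = -21*x/5 - 1/4 and diffusion = f_x = -21*x^2/5. Substituting x = B_t:
  d(-7*B_t^3/5 - t/4) = (-21*B_t/5 - 1/4) dt + (-21*B_t^2/5) dB_t.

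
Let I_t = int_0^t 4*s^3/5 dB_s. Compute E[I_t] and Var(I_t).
E[I_t] = 0; Var(I_t) = 16*t^7/175

The Itô integral of a deterministic integrand f(s) has mean 0 because each increment f(s) * (B_{s+ds} - B_s) has mean 0. By the Itô isometry:
  Var( int_0^t f(s) dB_s ) = E[ (int_0^t f(s) dB_s)^2 ] = int_0^t f(s)^2 ds.
Here f(s) = 4*s^3/5, so f(s)^2 = 16*s^6/25. Integrate:
  int_0^t (16*s^6/25) ds = 16*t^7/175.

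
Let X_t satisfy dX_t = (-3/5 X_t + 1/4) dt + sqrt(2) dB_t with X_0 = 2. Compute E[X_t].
E[X_t] = 5/12 + 19*exp(-3*t/5)/12

Taking expectations and using E[dB_t] = 0, the mean m(t) = E[X_t] satisfies the ODE m'(t) = a m(t) + b with m(0) = x_0. With a = -3/5, b = 1/4, x_0 = 2, the solution is
  m(t) = x_0 * exp(a t) + (b/a) * (exp(a t) - 1)
       = 2 * exp((-3/5) t) + ((1/4)/(-3/5)) * (exp((-3/5) t) - 1)
       = 5/12 + 19*exp(-3*t/5)/12.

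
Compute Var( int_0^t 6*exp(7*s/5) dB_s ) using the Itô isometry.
Var = 90*exp(14*t/5)/7 - 90/7

The Itô integral of a deterministic integrand f(s) has mean 0 because each increment f(s) * (B_{s+ds} - B_s) has mean 0. By the Itô isometry:
  Var( int_0^t f(s) dB_s ) = E[ (int_0^t f(s) dB_s)^2 ] = int_0^t f(s)^2 ds.
Here f(s) = 6*exp(7*s/5), so f(s)^2 = 36*exp(14*s/5). Integrate:
  int_0^t (36*exp(14*s/5)) ds = 90*exp(14*t/5)/7 - 90/7.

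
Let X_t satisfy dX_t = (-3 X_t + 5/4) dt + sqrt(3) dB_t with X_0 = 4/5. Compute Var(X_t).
Var(X_t) = 1/2 - exp(-6*t)/2

The variance V(t) = Var(X_t) satisfies V'(t) = 2 a V(t) + c^2 with V(0) = 0 (drift coefficient is linear in X, diffusion is constant). With a = -3, c = sqrt(3), the solution is
  V(t) = (c^2 / (2 a)) * (exp(2 a t) - 1)
       = (sqrt(3)^2 / (2*(-3))) * (exp((-6) t) - 1)
       = 1/2 - exp(-6*t)/2.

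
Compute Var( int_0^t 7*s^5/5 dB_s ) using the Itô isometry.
Var = 49*t^11/275

The Itô integral of a deterministic integrand f(s) has mean 0 because each increment f(s) * (B_{s+ds} - B_s) has mean 0. By the Itô isometry:
  Var( int_0^t f(s) dB_s ) = E[ (int_0^t f(s) dB_s)^2 ] = int_0^t f(s)^2 ds.
Here f(s) = 7*s^5/5, so f(s)^2 = 49*s^10/25. Integrate:
  int_0^t (49*s^10/25) ds = 49*t^11/275.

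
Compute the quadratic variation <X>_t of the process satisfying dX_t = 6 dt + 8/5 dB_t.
<X>_t = 64*t/25

For an Itô process dX_t = a(t) dt + b(t) dB_t, the quadratic variation is <X>_t = int_0^t b(s)^2 ds (the drift term does not contribute). Here b(s) = 8/5, so
  b(s)^2 = 64/25.
Integrating from 0 to t:
  <X>_t = int_0^t (64/25) ds = 64*t/25.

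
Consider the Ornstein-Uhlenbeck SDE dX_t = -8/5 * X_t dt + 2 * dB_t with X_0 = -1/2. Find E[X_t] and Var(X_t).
E[X_t] = -exp(-8*t/5)/2; Var(X_t) = 5/4 - 5*exp(-16*t/5)/4

The OU SDE dX = -theta X dt + sigma dB admits the integrating factor exp(theta t): d(exp(theta t) X_t) = sigma exp(theta t) dB_t. Integrating from 0 to t:
  X_t = x_0 * exp(-theta t) + sigma * int_0^t exp(-theta (t-s)) dB_s.
The Itô integral has mean 0 and (by the Itô isometry) variance sigma^2 * int_0^t exp(-2 theta (t - s)) ds = sigma^2 * (1 - exp(-2 theta t)) / (2 theta).
With theta = 8/5, sigma = 2, x_0 = -1/2:
  E[X_t] = -1/2 * exp(-8/5 t) = -exp(-8*t/5)/2
  Var(X_t) = (2)^2 * (1 - exp(-2*8/5 t)) / (2 * 8/5) = 5/4 - 5*exp(-16*t/5)/4.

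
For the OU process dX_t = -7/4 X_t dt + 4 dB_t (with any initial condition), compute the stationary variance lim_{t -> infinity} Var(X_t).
lim Var(X_t) = 32/7

The OU SDE dX = -theta X dt + sigma dB admits the integrating factor exp(theta t): d(exp(theta t) X_t) = sigma exp(theta t) dB_t. Integrating from 0 to t gives X_t = x_0 * exp(-theta t) + sigma * int_0^t exp(-theta (t-s)) dB_s for any initial x_0. The Itô integral has variance (by the Itô isometry) sigma^2 * int_0^t exp(-2 theta (t - s)) ds = sigma^2 * (1 - exp(-2 theta t)) / (2 theta), independent of x_0.
With theta = 7/4, sigma = 4:
  Var(X_t) = (4)^2 * (1 - exp(-2*7/4 t)) / (2 * 7/4) = 32/7 - 32*exp(-7*t/2)/7.
As t -> infinity, exp(-2*7/4 t) -> 0, so the stationary variance is sigma^2 / (2 theta) = 32/7.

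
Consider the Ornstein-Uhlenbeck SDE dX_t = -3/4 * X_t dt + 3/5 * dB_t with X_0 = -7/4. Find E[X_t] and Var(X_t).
E[X_t] = -7*exp(-3*t/4)/4; Var(X_t) = 6/25 - 6*exp(-3*t/2)/25

The OU SDE dX = -theta X dt + sigma dB admits the integrating factor exp(theta t): d(exp(theta t) X_t) = sigma exp(theta t) dB_t. Integrating from 0 to t:
  X_t = x_0 * exp(-theta t) + sigma * int_0^t exp(-theta (t-s)) dB_s.
The Itô integral has mean 0 and (by the Itô isometry) variance sigma^2 * int_0^t exp(-2 theta (t - s)) ds = sigma^2 * (1 - exp(-2 theta t)) / (2 theta).
With theta = 3/4, sigma = 3/5, x_0 = -7/4:
  E[X_t] = -7/4 * exp(-3/4 t) = -7*exp(-3*t/4)/4
  Var(X_t) = (3/5)^2 * (1 - exp(-2*3/4 t)) / (2 * 3/4) = 6/25 - 6*exp(-3*t/2)/25.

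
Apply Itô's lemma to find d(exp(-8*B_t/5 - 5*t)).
d(exp(-8*B_t/5 - 5*t)) = (-93*exp(-8*B_t/5 - 5*t)/25) dt + (-8*exp(-8*B_t/5 - 5*t)/5) dB_t

Itô's formula for f(t, x): d f(t, B_t) = (f_t + (1/2) f_xx) dt + f_x dB_t. Compute partials of f(t, x) = exp(-5*t - 8*x/5):
  f_t(t,x)  = -5*exp(-5*t - 8*x/5)
  f_x(t,x)  = -8*exp(-5*t - 8*x/5)/5
  f_xx(t,x) = 64*exp(-5*t - 8*x/5)/25
Assemble drift = f_t + (1/2) f_xx = -93*exp(-5*t - 8*x/5)/25 and diffusion = f_x = -8*exp(-5*t - 8*x/5)/5. Substituting x = B_t:
  d(exp(-8*B_t/5 - 5*t)) = (-93*exp(-8*B_t/5 - 5*t)/25) dt + (-8*exp(-8*B_t/5 - 5*t)/5) dB_t.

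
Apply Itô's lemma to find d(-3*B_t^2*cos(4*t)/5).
d(-3*B_t^2*cos(4*t)/5) = (12*B_t^2*sin(4*t)/5 - 3*cos(4*t)/5) dt + (-6*B_t*cos(4*t)/5) dB_t

Itô's formula for f(t, x): d f(t, B_t) = (f_t + (1/2) f_xx) dt + f_x dB_t. Compute partials of f(t, x) = -3*x^2*cos(4*t)/5:
  f_t(t,x)  = 12*x^2*sin(4*t)/5
  f_x(t,x)  = -6*x*cos(4*t)/5
  f_xx(t,x) = -6*cos(4*t)/5
Assemble drift = f_t + (1/2) f_xx = 12*x^2*sin(4*t)/5 - 3*cos(4*t)/5 and diffusion = f_x = -6*x*cos(4*t)/5. Substituting x = B_t:
  d(-3*B_t^2*cos(4*t)/5) = (12*B_t^2*sin(4*t)/5 - 3*cos(4*t)/5) dt + (-6*B_t*cos(4*t)/5) dB_t.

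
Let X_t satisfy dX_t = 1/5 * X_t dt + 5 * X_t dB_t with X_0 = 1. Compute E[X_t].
E[X_t] = exp(t/5)

For GBM dX = mu X dt + sigma X dB with X_0 = x_0, apply Itô to Y = log X: dY = (mu - sigma^2/2) dt + sigma dB, so Y_t = log(x_0) + (mu - sigma^2/2) t + sigma B_t and hence X_t = x_0 * exp((mu - sigma^2/2) t + sigma B_t).
With mu = 1/5, sigma = 5, x_0 = 1, this gives:
  X_t = 1 * exp((-123/10) * t + (5) * B_t).
Since sigma*B_t ~ Normal(0, sigma^2 t), E[exp(sigma*B_t)] = exp(sigma^2 t / 2); so E[X_t] = x_0 * exp((mu - sigma^2/2) t) * exp(sigma^2 t / 2) = x_0 * exp(mu t) = exp(t/5).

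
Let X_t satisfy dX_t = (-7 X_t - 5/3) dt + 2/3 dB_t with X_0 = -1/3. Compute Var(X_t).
Var(X_t) = 2/63 - 2*exp(-14*t)/63

The variance V(t) = Var(X_t) satisfies V'(t) = 2 a V(t) + c^2 with V(0) = 0 (drift coefficient is linear in X, diffusion is constant). With a = -7, c = 2/3, the solution is
  V(t) = (c^2 / (2 a)) * (exp(2 a t) - 1)
       = ((2/3)^2 / (2*(-7))) * (exp((-14) t) - 1)
       = 2/63 - 2*exp(-14*t)/63.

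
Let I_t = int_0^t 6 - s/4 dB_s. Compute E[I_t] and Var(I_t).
E[I_t] = 0; Var(I_t) = t*(t^2 - 72*t + 1728)/48

The Itô integral of a deterministic integrand f(s) has mean 0 because each increment f(s) * (B_{s+ds} - B_s) has mean 0. By the Itô isometry:
  Var( int_0^t f(s) dB_s ) = E[ (int_0^t f(s) dB_s)^2 ] = int_0^t f(s)^2 ds.
Here f(s) = 6 - s/4, so f(s)^2 = (s - 24)^2/16. Integrate:
  int_0^t ((s - 24)^2/16) ds = t*(t^2 - 72*t + 1728)/48.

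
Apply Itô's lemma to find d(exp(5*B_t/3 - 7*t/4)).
d(exp(5*B_t/3 - 7*t/4)) = (-13*exp(5*B_t/3 - 7*t/4)/36) dt + (5*exp(5*B_t/3 - 7*t/4)/3) dB_t

Itô's formula for f(t, x): d f(t, B_t) = (f_t + (1/2) f_xx) dt + f_x dB_t. Compute partials of f(t, x) = exp(-7*t/4 + 5*x/3):
  f_t(t,x)  = -7*exp(-7*t/4 + 5*x/3)/4
  f_x(t,x)  = 5*exp(-7*t/4 + 5*x/3)/3
  f_xx(t,x) = 25*exp(-7*t/4 + 5*x/3)/9
Assemble drift = f_t + (1/2) f_xx = -13*exp(-7*t/4 + 5*x/3)/36 and diffusion = f_x = 5*exp(-7*t/4 + 5*x/3)/3. Substituting x = B_t:
  d(exp(5*B_t/3 - 7*t/4)) = (-13*exp(5*B_t/3 - 7*t/4)/36) dt + (5*exp(5*B_t/3 - 7*t/4)/3) dB_t.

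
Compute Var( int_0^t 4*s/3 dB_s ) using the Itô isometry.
Var = 16*t^3/27

The Itô integral of a deterministic integrand f(s) has mean 0 because each increment f(s) * (B_{s+ds} - B_s) has mean 0. By the Itô isometry:
  Var( int_0^t f(s) dB_s ) = E[ (int_0^t f(s) dB_s)^2 ] = int_0^t f(s)^2 ds.
Here f(s) = 4*s/3, so f(s)^2 = 16*s^2/9. Integrate:
  int_0^t (16*s^2/9) ds = 16*t^3/27.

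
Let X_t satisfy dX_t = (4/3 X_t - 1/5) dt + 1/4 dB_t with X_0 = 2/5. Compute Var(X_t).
Var(X_t) = 3*exp(8*t/3)/128 - 3/128

The variance V(t) = Var(X_t) satisfies V'(t) = 2 a V(t) + c^2 with V(0) = 0 (drift coefficient is linear in X, diffusion is constant). With a = 4/3, c = 1/4, the solution is
  V(t) = (c^2 / (2 a)) * (exp(2 a t) - 1)
       = ((1/4)^2 / (2*(4/3))) * (exp((8/3) t) - 1)
       = 3*exp(8*t/3)/128 - 3/128.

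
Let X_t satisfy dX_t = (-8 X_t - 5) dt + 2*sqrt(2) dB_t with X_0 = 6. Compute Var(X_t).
Var(X_t) = 1/2 - exp(-16*t)/2

The variance V(t) = Var(X_t) satisfies V'(t) = 2 a V(t) + c^2 with V(0) = 0 (drift coefficient is linear in X, diffusion is constant). With a = -8, c = 2*sqrt(2), the solution is
  V(t) = (c^2 / (2 a)) * (exp(2 a t) - 1)
       = ((2*sqrt(2))^2 / (2*(-8))) * (exp((-16) t) - 1)
       = 1/2 - exp(-16*t)/2.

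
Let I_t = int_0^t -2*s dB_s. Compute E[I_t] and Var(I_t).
E[I_t] = 0; Var(I_t) = 4*t^3/3

The Itô integral of a deterministic integrand f(s) has mean 0 because each increment f(s) * (B_{s+ds} - B_s) has mean 0. By the Itô isometry:
  Var( int_0^t f(s) dB_s ) = E[ (int_0^t f(s) dB_s)^2 ] = int_0^t f(s)^2 ds.
Here f(s) = -2*s, so f(s)^2 = 4*s^2. Integrate:
  int_0^t (4*s^2) ds = 4*t^3/3.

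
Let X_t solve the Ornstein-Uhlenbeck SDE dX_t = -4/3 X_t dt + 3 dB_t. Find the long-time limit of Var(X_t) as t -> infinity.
lim Var(X_t) = 27/8

The OU SDE dX = -theta X dt + sigma dB admits the integrating factor exp(theta t): d(exp(theta t) X_t) = sigma exp(theta t) dB_t. Integrating from 0 to t gives X_t = x_0 * exp(-theta t) + sigma * int_0^t exp(-theta (t-s)) dB_s for any initial x_0. The Itô integral has variance (by the Itô isometry) sigma^2 * int_0^t exp(-2 theta (t - s)) ds = sigma^2 * (1 - exp(-2 theta t)) / (2 theta), independent of x_0.
With theta = 4/3, sigma = 3:
  Var(X_t) = (3)^2 * (1 - exp(-2*4/3 t)) / (2 * 4/3) = 27/8 - 27*exp(-8*t/3)/8.
As t -> infinity, exp(-2*4/3 t) -> 0, so the stationary variance is sigma^2 / (2 theta) = 27/8.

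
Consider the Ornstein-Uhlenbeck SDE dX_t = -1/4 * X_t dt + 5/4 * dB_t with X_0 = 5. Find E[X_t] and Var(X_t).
E[X_t] = 5*exp(-t/4); Var(X_t) = 25/8 - 25*exp(-t/2)/8

The OU SDE dX = -theta X dt + sigma dB admits the integrating factor exp(theta t): d(exp(theta t) X_t) = sigma exp(theta t) dB_t. Integrating from 0 to t:
  X_t = x_0 * exp(-theta t) + sigma * int_0^t exp(-theta (t-s)) dB_s.
The Itô integral has mean 0 and (by the Itô isometry) variance sigma^2 * int_0^t exp(-2 theta (t - s)) ds = sigma^2 * (1 - exp(-2 theta t)) / (2 theta).
With theta = 1/4, sigma = 5/4, x_0 = 5:
  E[X_t] = 5 * exp(-1/4 t) = 5*exp(-t/4)
  Var(X_t) = (5/4)^2 * (1 - exp(-2*1/4 t)) / (2 * 1/4) = 25/8 - 25*exp(-t/2)/8.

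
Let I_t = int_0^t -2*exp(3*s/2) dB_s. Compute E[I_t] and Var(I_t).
E[I_t] = 0; Var(I_t) = 4*exp(3*t)/3 - 4/3

The Itô integral of a deterministic integrand f(s) has mean 0 because each increment f(s) * (B_{s+ds} - B_s) has mean 0. By the Itô isometry:
  Var( int_0^t f(s) dB_s ) = E[ (int_0^t f(s) dB_s)^2 ] = int_0^t f(s)^2 ds.
Here f(s) = -2*exp(3*s/2), so f(s)^2 = 4*exp(3*s). Integrate:
  int_0^t (4*exp(3*s)) ds = 4*exp(3*t)/3 - 4/3.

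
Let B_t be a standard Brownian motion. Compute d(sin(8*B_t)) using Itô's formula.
d(sin(8*B_t)) = (-32*sin(8*B_t)) dt + (8*cos(8*B_t)) dB_t

Itô's formula for f(B_t) gives d f(B_t) = f'(B_t) dB_t + (1/2) f''(B_t) dt. Compute derivatives of f(x) = sin(8*x):
  f'(x)  = 8*cos(8*x)
  f''(x) = -64*sin(8*x)
Substitute x = B_t and multiply the f'' term by 1/2:
  drift     = (1/2) * (-64*sin(8*x)) evaluated at B_t = -32*sin(8*B_t)
  diffusion = (8*cos(8*x)) evaluated at B_t = 8*cos(8*B_t)
Therefore d(sin(8*B_t)) = (-32*sin(8*B_t)) dt + (8*cos(8*B_t)) dB_t.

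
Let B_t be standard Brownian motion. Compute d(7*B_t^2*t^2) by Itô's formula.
d(7*B_t^2*t^2) = (7*t*(2*B_t^2 + t)) dt + (14*B_t*t^2) dB_t

Itô's formula for f(t, x): d f(t, B_t) = (f_t + (1/2) f_xx) dt + f_x dB_t. Compute partials of f(t, x) = 7*t^2*x^2:
  f_t(t,x)  = 14*t*x^2
  f_x(t,x)  = 14*t^2*x
  f_xx(t,x) = 14*t^2
Assemble drift = f_t + (1/2) f_xx = 7*t*(t + 2*x^2) and diffusion = f_x = 14*t^2*x. Substituting x = B_t:
  d(7*B_t^2*t^2) = (7*t*(2*B_t^2 + t)) dt + (14*B_t*t^2) dB_t.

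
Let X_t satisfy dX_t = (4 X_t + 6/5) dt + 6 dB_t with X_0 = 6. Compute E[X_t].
E[X_t] = 63*exp(4*t)/10 - 3/10

Taking expectations and using E[dB_t] = 0, the mean m(t) = E[X_t] satisfies the ODE m'(t) = a m(t) + b with m(0) = x_0. With a = 4, b = 6/5, x_0 = 6, the solution is
  m(t) = x_0 * exp(a t) + (b/a) * (exp(a t) - 1)
       = 6 * exp(4 t) + ((6/5)/4) * (exp(4 t) - 1)
       = 63*exp(4*t)/10 - 3/10.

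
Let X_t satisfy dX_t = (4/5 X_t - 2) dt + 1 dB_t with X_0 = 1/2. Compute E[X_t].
E[X_t] = 5/2 - 2*exp(4*t/5)

Taking expectations and using E[dB_t] = 0, the mean m(t) = E[X_t] satisfies the ODE m'(t) = a m(t) + b with m(0) = x_0. With a = 4/5, b = -2, x_0 = 1/2, the solution is
  m(t) = x_0 * exp(a t) + (b/a) * (exp(a t) - 1)
       = (1/2) * exp((4/5) t) + ((-2)/(4/5)) * (exp((4/5) t) - 1)
       = 5/2 - 2*exp(4*t/5).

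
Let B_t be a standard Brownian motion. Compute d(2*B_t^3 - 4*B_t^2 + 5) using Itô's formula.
d(2*B_t^3 - 4*B_t^2 + 5) = (6*B_t - 4) dt + (2*B_t*(3*B_t - 4)) dB_t

Itô's formula for f(B_t) gives d f(B_t) = f'(B_t) dB_t + (1/2) f''(B_t) dt. Compute derivatives of f(x) = 2*x^3 - 4*x^2 + 5:
  f'(x)  = 2*x*(3*x - 4)
  f''(x) = 12*x - 8
Substitute x = B_t and multiply the f'' term by 1/2:
  drift     = (1/2) * (12*x - 8) evaluated at B_t = 6*B_t - 4
  diffusion = (2*x*(3*x - 4)) evaluated at B_t = 2*B_t*(3*B_t - 4)
Therefore d(2*B_t^3 - 4*B_t^2 + 5) = (6*B_t - 4) dt + (2*B_t*(3*B_t - 4)) dB_t.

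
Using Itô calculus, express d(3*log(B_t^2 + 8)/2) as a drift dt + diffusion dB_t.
d(3*log(B_t^2 + 8)/2) = (3*(8 - B_t^2)/(2*(B_t^2 + 8)^2)) dt + (3*B_t/(B_t^2 + 8)) dB_t

Itô's formula for f(B_t) gives d f(B_t) = f'(B_t) dB_t + (1/2) f''(B_t) dt. Compute derivatives of f(x) = 3*log(x^2 + 8)/2:
  f'(x)  = 3*x/(x^2 + 8)
  f''(x) = 3*(8 - x^2)/(x^2 + 8)^2
Substitute x = B_t and multiply the f'' term by 1/2:
  drift     = (1/2) * (3*(8 - x^2)/(x^2 + 8)^2) evaluated at B_t = 3*(8 - B_t^2)/(2*(B_t^2 + 8)^2)
  diffusion = (3*x/(x^2 + 8)) evaluated at B_t = 3*B_t/(B_t^2 + 8)
Therefore d(3*log(B_t^2 + 8)/2) = (3*(8 - B_t^2)/(2*(B_t^2 + 8)^2)) dt + (3*B_t/(B_t^2 + 8)) dB_t.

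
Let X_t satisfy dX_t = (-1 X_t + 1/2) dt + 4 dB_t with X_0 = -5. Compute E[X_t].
E[X_t] = (exp(t) - 11)*exp(-t)/2

Taking expectations and using E[dB_t] = 0, the mean m(t) = E[X_t] satisfies the ODE m'(t) = a m(t) + b with m(0) = x_0. With a = -1, b = 1/2, x_0 = -5, the solution is
  m(t) = x_0 * exp(a t) + (b/a) * (exp(a t) - 1)
       = (-5) * exp((-1) t) + ((1/2)/(-1)) * (exp((-1) t) - 1)
       = (exp(t) - 11)*exp(-t)/2.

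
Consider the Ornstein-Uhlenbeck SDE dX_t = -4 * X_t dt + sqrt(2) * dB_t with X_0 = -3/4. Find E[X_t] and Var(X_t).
E[X_t] = -3*exp(-4*t)/4; Var(X_t) = 1/4 - exp(-8*t)/4

The OU SDE dX = -theta X dt + sigma dB admits the integrating factor exp(theta t): d(exp(theta t) X_t) = sigma exp(theta t) dB_t. Integrating from 0 to t:
  X_t = x_0 * exp(-theta t) + sigma * int_0^t exp(-theta (t-s)) dB_s.
The Itô integral has mean 0 and (by the Itô isometry) variance sigma^2 * int_0^t exp(-2 theta (t - s)) ds = sigma^2 * (1 - exp(-2 theta t)) / (2 theta).
With theta = 4, sigma = sqrt(2), x_0 = -3/4:
  E[X_t] = -3/4 * exp(-4 t) = -3*exp(-4*t)/4
  Var(X_t) = (sqrt(2))^2 * (1 - exp(-2*4 t)) / (2 * 4) = 1/4 - exp(-8*t)/4.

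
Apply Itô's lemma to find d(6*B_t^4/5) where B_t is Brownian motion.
d(6*B_t^4/5) = (36*B_t^2/5) dt + (24*B_t^3/5) dB_t

Itô's formula for f(B_t) gives d f(B_t) = f'(B_t) dB_t + (1/2) f''(B_t) dt. Compute derivatives of f(x) = 6*x^4/5:
  f'(x)  = 24*x^3/5
  f''(x) = 72*x^2/5
Substitute x = B_t and multiply the f'' term by 1/2:
  drift     = (1/2) * (72*x^2/5) evaluated at B_t = 36*B_t^2/5
  diffusion = (24*x^3/5) evaluated at B_t = 24*B_t^3/5
Therefore d(6*B_t^4/5) = (36*B_t^2/5) dt + (24*B_t^3/5) dB_t.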